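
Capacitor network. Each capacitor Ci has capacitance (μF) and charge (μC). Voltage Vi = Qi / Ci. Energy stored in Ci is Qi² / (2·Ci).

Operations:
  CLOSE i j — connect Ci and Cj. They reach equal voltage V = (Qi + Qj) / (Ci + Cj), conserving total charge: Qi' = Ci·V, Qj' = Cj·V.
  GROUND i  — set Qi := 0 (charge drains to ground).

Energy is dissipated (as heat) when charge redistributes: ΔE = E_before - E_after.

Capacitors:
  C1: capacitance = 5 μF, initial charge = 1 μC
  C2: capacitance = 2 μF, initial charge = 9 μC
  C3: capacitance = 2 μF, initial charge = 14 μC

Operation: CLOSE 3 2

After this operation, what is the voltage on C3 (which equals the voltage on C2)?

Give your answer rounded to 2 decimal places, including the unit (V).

Answer: 5.75 V

Derivation:
Initial: C1(5μF, Q=1μC, V=0.20V), C2(2μF, Q=9μC, V=4.50V), C3(2μF, Q=14μC, V=7.00V)
Op 1: CLOSE 3-2: Q_total=23.00, C_total=4.00, V=5.75; Q3=11.50, Q2=11.50; dissipated=3.125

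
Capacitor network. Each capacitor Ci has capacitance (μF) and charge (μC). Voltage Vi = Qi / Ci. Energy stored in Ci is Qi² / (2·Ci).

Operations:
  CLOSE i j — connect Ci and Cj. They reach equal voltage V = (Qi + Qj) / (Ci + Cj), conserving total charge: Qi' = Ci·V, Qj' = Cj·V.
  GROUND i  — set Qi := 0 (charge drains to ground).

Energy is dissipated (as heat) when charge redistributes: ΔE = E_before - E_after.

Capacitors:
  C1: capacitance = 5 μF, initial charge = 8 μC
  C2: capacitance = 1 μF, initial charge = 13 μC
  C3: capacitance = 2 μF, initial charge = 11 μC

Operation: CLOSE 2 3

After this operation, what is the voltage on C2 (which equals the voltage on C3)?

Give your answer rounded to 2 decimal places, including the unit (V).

Initial: C1(5μF, Q=8μC, V=1.60V), C2(1μF, Q=13μC, V=13.00V), C3(2μF, Q=11μC, V=5.50V)
Op 1: CLOSE 2-3: Q_total=24.00, C_total=3.00, V=8.00; Q2=8.00, Q3=16.00; dissipated=18.750

Answer: 8.00 V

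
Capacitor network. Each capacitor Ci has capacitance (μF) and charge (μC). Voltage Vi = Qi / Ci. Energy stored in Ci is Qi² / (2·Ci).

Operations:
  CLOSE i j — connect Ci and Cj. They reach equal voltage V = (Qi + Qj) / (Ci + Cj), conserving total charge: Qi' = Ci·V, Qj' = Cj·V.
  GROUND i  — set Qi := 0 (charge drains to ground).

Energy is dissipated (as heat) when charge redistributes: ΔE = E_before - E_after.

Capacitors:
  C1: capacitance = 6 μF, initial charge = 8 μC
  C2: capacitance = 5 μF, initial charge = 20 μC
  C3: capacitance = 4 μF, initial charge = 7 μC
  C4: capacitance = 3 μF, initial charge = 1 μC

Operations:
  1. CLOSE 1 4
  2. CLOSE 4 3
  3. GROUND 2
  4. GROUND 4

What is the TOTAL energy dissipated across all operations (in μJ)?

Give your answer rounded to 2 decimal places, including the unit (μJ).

Initial: C1(6μF, Q=8μC, V=1.33V), C2(5μF, Q=20μC, V=4.00V), C3(4μF, Q=7μC, V=1.75V), C4(3μF, Q=1μC, V=0.33V)
Op 1: CLOSE 1-4: Q_total=9.00, C_total=9.00, V=1.00; Q1=6.00, Q4=3.00; dissipated=1.000
Op 2: CLOSE 4-3: Q_total=10.00, C_total=7.00, V=1.43; Q4=4.29, Q3=5.71; dissipated=0.482
Op 3: GROUND 2: Q2=0; energy lost=40.000
Op 4: GROUND 4: Q4=0; energy lost=3.061
Total dissipated: 44.543 μJ

Answer: 44.54 μJ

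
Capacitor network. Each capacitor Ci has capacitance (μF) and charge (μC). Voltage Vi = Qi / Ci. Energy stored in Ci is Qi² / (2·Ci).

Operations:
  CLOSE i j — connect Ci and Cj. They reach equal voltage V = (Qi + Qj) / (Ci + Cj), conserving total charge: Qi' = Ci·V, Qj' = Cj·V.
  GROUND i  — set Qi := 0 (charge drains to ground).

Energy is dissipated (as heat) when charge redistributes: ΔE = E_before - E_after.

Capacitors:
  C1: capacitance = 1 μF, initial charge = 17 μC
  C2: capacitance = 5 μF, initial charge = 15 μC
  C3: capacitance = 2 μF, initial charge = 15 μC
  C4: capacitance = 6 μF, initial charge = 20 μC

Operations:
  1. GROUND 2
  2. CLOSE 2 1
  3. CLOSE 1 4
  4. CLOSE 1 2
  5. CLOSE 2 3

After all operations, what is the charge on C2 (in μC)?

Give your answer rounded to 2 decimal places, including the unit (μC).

Answer: 21.09 μC

Derivation:
Initial: C1(1μF, Q=17μC, V=17.00V), C2(5μF, Q=15μC, V=3.00V), C3(2μF, Q=15μC, V=7.50V), C4(6μF, Q=20μC, V=3.33V)
Op 1: GROUND 2: Q2=0; energy lost=22.500
Op 2: CLOSE 2-1: Q_total=17.00, C_total=6.00, V=2.83; Q2=14.17, Q1=2.83; dissipated=120.417
Op 3: CLOSE 1-4: Q_total=22.83, C_total=7.00, V=3.26; Q1=3.26, Q4=19.57; dissipated=0.107
Op 4: CLOSE 1-2: Q_total=17.43, C_total=6.00, V=2.90; Q1=2.90, Q2=14.52; dissipated=0.077
Op 5: CLOSE 2-3: Q_total=29.52, C_total=7.00, V=4.22; Q2=21.09, Q3=8.44; dissipated=15.083
Final charges: Q1=2.90, Q2=21.09, Q3=8.44, Q4=19.57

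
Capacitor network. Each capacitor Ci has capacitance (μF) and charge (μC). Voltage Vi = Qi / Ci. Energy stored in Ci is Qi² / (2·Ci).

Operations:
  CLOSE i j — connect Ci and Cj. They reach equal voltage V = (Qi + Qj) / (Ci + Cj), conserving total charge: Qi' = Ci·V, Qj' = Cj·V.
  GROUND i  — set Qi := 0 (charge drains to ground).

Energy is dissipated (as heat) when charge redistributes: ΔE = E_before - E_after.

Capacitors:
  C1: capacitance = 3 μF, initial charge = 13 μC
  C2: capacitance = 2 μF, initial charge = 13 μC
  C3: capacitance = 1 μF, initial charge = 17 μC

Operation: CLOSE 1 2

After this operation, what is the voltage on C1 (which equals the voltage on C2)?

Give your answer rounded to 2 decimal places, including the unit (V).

Answer: 5.20 V

Derivation:
Initial: C1(3μF, Q=13μC, V=4.33V), C2(2μF, Q=13μC, V=6.50V), C3(1μF, Q=17μC, V=17.00V)
Op 1: CLOSE 1-2: Q_total=26.00, C_total=5.00, V=5.20; Q1=15.60, Q2=10.40; dissipated=2.817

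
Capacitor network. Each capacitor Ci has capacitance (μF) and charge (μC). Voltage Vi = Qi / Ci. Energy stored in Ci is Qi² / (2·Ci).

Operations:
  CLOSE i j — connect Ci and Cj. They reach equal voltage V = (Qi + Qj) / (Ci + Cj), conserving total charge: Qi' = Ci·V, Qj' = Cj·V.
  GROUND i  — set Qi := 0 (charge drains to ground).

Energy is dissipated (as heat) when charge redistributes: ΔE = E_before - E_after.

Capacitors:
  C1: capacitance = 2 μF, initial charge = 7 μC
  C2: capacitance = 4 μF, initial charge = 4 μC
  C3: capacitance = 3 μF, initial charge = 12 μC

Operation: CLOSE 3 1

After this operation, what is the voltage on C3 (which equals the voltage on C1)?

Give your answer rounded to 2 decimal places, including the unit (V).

Answer: 3.80 V

Derivation:
Initial: C1(2μF, Q=7μC, V=3.50V), C2(4μF, Q=4μC, V=1.00V), C3(3μF, Q=12μC, V=4.00V)
Op 1: CLOSE 3-1: Q_total=19.00, C_total=5.00, V=3.80; Q3=11.40, Q1=7.60; dissipated=0.150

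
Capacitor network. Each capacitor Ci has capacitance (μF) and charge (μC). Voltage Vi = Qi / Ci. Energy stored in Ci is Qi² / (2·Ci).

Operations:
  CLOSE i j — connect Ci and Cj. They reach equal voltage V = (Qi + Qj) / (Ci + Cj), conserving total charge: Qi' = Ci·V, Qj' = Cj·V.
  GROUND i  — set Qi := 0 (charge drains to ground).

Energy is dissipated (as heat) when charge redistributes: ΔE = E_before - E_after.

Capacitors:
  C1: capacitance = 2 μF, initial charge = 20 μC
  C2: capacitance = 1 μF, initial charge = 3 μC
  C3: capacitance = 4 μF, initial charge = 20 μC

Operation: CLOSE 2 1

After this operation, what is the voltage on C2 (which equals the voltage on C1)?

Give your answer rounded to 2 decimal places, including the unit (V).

Answer: 7.67 V

Derivation:
Initial: C1(2μF, Q=20μC, V=10.00V), C2(1μF, Q=3μC, V=3.00V), C3(4μF, Q=20μC, V=5.00V)
Op 1: CLOSE 2-1: Q_total=23.00, C_total=3.00, V=7.67; Q2=7.67, Q1=15.33; dissipated=16.333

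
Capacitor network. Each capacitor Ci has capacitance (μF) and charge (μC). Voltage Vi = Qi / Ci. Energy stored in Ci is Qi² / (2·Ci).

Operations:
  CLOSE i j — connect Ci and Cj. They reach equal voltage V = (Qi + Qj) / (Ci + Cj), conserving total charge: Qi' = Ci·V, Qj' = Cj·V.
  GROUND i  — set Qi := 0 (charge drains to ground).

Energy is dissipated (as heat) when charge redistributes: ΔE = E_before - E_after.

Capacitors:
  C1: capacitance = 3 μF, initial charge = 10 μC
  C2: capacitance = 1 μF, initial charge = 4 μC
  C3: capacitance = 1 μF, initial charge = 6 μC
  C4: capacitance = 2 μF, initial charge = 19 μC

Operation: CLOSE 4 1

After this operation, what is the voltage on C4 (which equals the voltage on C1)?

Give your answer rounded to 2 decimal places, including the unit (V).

Initial: C1(3μF, Q=10μC, V=3.33V), C2(1μF, Q=4μC, V=4.00V), C3(1μF, Q=6μC, V=6.00V), C4(2μF, Q=19μC, V=9.50V)
Op 1: CLOSE 4-1: Q_total=29.00, C_total=5.00, V=5.80; Q4=11.60, Q1=17.40; dissipated=22.817

Answer: 5.80 V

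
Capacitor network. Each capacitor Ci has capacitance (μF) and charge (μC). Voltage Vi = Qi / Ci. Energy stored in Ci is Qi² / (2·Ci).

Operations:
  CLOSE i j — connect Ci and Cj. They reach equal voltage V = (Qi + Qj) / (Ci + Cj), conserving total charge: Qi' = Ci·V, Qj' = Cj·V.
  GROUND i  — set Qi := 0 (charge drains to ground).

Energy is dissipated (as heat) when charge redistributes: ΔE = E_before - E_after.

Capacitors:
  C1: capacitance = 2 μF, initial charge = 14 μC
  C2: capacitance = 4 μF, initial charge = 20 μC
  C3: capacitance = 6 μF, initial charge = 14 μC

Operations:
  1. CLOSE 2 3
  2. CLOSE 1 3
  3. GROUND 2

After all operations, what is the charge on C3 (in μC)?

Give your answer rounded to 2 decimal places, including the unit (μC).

Answer: 25.80 μC

Derivation:
Initial: C1(2μF, Q=14μC, V=7.00V), C2(4μF, Q=20μC, V=5.00V), C3(6μF, Q=14μC, V=2.33V)
Op 1: CLOSE 2-3: Q_total=34.00, C_total=10.00, V=3.40; Q2=13.60, Q3=20.40; dissipated=8.533
Op 2: CLOSE 1-3: Q_total=34.40, C_total=8.00, V=4.30; Q1=8.60, Q3=25.80; dissipated=9.720
Op 3: GROUND 2: Q2=0; energy lost=23.120
Final charges: Q1=8.60, Q2=0.00, Q3=25.80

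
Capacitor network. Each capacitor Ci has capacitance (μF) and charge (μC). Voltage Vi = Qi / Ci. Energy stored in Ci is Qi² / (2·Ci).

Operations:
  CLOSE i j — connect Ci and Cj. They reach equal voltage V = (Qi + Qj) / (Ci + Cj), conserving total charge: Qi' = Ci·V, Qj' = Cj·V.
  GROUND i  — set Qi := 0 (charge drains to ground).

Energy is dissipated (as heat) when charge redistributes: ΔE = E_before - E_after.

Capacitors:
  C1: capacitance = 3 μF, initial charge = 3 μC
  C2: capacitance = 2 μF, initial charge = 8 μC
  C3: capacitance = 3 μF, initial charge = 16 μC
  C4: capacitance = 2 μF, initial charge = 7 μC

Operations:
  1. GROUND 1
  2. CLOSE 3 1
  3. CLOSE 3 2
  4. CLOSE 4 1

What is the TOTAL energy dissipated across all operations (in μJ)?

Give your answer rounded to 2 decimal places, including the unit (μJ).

Initial: C1(3μF, Q=3μC, V=1.00V), C2(2μF, Q=8μC, V=4.00V), C3(3μF, Q=16μC, V=5.33V), C4(2μF, Q=7μC, V=3.50V)
Op 1: GROUND 1: Q1=0; energy lost=1.500
Op 2: CLOSE 3-1: Q_total=16.00, C_total=6.00, V=2.67; Q3=8.00, Q1=8.00; dissipated=21.333
Op 3: CLOSE 3-2: Q_total=16.00, C_total=5.00, V=3.20; Q3=9.60, Q2=6.40; dissipated=1.067
Op 4: CLOSE 4-1: Q_total=15.00, C_total=5.00, V=3.00; Q4=6.00, Q1=9.00; dissipated=0.417
Total dissipated: 24.317 μJ

Answer: 24.32 μJ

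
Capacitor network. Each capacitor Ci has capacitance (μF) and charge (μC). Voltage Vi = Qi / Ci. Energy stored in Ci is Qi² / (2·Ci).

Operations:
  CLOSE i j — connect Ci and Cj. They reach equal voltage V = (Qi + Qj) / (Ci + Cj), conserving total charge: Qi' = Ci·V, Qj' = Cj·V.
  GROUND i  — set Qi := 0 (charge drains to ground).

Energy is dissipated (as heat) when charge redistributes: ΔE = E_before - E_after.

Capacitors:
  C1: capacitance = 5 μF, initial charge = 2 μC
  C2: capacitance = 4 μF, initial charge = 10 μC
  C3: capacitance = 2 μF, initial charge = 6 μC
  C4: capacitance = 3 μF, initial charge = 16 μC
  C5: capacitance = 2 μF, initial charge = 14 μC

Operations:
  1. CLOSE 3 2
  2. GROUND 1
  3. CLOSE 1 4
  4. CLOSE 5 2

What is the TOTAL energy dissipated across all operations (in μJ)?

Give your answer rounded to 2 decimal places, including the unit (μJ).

Answer: 39.75 μJ

Derivation:
Initial: C1(5μF, Q=2μC, V=0.40V), C2(4μF, Q=10μC, V=2.50V), C3(2μF, Q=6μC, V=3.00V), C4(3μF, Q=16μC, V=5.33V), C5(2μF, Q=14μC, V=7.00V)
Op 1: CLOSE 3-2: Q_total=16.00, C_total=6.00, V=2.67; Q3=5.33, Q2=10.67; dissipated=0.167
Op 2: GROUND 1: Q1=0; energy lost=0.400
Op 3: CLOSE 1-4: Q_total=16.00, C_total=8.00, V=2.00; Q1=10.00, Q4=6.00; dissipated=26.667
Op 4: CLOSE 5-2: Q_total=24.67, C_total=6.00, V=4.11; Q5=8.22, Q2=16.44; dissipated=12.519
Total dissipated: 39.752 μJ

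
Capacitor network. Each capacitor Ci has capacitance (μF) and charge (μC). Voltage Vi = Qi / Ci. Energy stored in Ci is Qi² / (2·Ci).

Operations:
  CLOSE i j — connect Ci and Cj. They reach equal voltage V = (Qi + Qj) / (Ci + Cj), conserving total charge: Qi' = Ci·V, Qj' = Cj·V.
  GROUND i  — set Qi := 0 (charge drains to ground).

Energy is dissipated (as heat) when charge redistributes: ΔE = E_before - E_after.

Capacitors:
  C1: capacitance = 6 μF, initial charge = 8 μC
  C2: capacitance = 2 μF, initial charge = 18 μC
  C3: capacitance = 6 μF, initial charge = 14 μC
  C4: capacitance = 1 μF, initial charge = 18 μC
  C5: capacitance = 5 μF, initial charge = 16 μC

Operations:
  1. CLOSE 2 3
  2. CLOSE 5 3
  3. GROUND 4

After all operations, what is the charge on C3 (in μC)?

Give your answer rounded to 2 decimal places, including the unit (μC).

Initial: C1(6μF, Q=8μC, V=1.33V), C2(2μF, Q=18μC, V=9.00V), C3(6μF, Q=14μC, V=2.33V), C4(1μF, Q=18μC, V=18.00V), C5(5μF, Q=16μC, V=3.20V)
Op 1: CLOSE 2-3: Q_total=32.00, C_total=8.00, V=4.00; Q2=8.00, Q3=24.00; dissipated=33.333
Op 2: CLOSE 5-3: Q_total=40.00, C_total=11.00, V=3.64; Q5=18.18, Q3=21.82; dissipated=0.873
Op 3: GROUND 4: Q4=0; energy lost=162.000
Final charges: Q1=8.00, Q2=8.00, Q3=21.82, Q4=0.00, Q5=18.18

Answer: 21.82 μC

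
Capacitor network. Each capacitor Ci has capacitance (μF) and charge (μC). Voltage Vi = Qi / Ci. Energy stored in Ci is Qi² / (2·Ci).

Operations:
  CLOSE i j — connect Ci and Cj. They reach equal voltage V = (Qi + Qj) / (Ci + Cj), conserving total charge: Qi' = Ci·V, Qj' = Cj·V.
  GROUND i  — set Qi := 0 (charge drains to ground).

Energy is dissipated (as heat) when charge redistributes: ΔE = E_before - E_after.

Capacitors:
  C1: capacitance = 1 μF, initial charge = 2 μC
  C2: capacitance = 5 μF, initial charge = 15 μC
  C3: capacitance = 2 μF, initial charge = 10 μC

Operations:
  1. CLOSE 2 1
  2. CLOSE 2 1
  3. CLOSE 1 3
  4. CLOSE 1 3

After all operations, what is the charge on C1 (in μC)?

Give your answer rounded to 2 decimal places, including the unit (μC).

Answer: 4.28 μC

Derivation:
Initial: C1(1μF, Q=2μC, V=2.00V), C2(5μF, Q=15μC, V=3.00V), C3(2μF, Q=10μC, V=5.00V)
Op 1: CLOSE 2-1: Q_total=17.00, C_total=6.00, V=2.83; Q2=14.17, Q1=2.83; dissipated=0.417
Op 2: CLOSE 2-1: Q_total=17.00, C_total=6.00, V=2.83; Q2=14.17, Q1=2.83; dissipated=0.000
Op 3: CLOSE 1-3: Q_total=12.83, C_total=3.00, V=4.28; Q1=4.28, Q3=8.56; dissipated=1.565
Op 4: CLOSE 1-3: Q_total=12.83, C_total=3.00, V=4.28; Q1=4.28, Q3=8.56; dissipated=0.000
Final charges: Q1=4.28, Q2=14.17, Q3=8.56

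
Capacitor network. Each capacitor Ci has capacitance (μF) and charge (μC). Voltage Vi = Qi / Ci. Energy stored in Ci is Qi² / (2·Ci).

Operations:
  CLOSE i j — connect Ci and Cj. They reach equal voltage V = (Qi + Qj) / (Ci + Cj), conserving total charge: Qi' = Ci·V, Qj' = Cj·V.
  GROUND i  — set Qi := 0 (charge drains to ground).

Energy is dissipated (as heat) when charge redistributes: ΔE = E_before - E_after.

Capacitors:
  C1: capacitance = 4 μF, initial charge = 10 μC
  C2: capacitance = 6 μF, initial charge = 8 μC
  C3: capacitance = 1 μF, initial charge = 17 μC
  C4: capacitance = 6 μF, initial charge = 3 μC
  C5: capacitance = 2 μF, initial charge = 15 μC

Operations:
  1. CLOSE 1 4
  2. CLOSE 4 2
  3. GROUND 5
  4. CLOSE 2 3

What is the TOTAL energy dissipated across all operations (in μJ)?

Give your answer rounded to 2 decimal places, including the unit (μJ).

Answer: 166.47 μJ

Derivation:
Initial: C1(4μF, Q=10μC, V=2.50V), C2(6μF, Q=8μC, V=1.33V), C3(1μF, Q=17μC, V=17.00V), C4(6μF, Q=3μC, V=0.50V), C5(2μF, Q=15μC, V=7.50V)
Op 1: CLOSE 1-4: Q_total=13.00, C_total=10.00, V=1.30; Q1=5.20, Q4=7.80; dissipated=4.800
Op 2: CLOSE 4-2: Q_total=15.80, C_total=12.00, V=1.32; Q4=7.90, Q2=7.90; dissipated=0.002
Op 3: GROUND 5: Q5=0; energy lost=56.250
Op 4: CLOSE 2-3: Q_total=24.90, C_total=7.00, V=3.56; Q2=21.34, Q3=3.56; dissipated=105.414
Total dissipated: 166.466 μJ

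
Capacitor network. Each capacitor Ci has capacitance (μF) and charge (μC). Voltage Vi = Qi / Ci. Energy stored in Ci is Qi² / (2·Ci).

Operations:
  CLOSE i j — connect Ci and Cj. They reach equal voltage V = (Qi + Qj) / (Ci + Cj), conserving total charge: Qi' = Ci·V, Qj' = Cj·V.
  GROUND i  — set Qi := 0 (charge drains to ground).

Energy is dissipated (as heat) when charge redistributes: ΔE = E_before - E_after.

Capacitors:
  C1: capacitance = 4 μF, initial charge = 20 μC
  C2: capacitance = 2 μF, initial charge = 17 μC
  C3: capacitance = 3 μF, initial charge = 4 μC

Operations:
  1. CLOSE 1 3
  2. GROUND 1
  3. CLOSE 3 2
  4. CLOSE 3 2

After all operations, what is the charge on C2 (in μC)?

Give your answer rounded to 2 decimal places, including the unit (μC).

Answer: 10.91 μC

Derivation:
Initial: C1(4μF, Q=20μC, V=5.00V), C2(2μF, Q=17μC, V=8.50V), C3(3μF, Q=4μC, V=1.33V)
Op 1: CLOSE 1-3: Q_total=24.00, C_total=7.00, V=3.43; Q1=13.71, Q3=10.29; dissipated=11.524
Op 2: GROUND 1: Q1=0; energy lost=23.510
Op 3: CLOSE 3-2: Q_total=27.29, C_total=5.00, V=5.46; Q3=16.37, Q2=10.91; dissipated=15.432
Op 4: CLOSE 3-2: Q_total=27.29, C_total=5.00, V=5.46; Q3=16.37, Q2=10.91; dissipated=0.000
Final charges: Q1=0.00, Q2=10.91, Q3=16.37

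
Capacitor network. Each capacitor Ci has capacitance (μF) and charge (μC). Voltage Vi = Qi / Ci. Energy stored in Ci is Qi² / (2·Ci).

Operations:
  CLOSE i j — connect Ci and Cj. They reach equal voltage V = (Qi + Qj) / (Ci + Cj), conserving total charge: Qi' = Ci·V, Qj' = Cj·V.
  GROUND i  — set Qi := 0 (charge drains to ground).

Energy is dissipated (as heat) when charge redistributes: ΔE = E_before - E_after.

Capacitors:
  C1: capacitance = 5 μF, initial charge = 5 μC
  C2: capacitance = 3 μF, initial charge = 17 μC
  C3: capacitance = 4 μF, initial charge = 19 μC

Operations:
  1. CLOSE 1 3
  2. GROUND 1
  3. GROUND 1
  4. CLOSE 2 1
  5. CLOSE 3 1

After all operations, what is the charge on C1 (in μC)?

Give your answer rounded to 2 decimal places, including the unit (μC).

Initial: C1(5μF, Q=5μC, V=1.00V), C2(3μF, Q=17μC, V=5.67V), C3(4μF, Q=19μC, V=4.75V)
Op 1: CLOSE 1-3: Q_total=24.00, C_total=9.00, V=2.67; Q1=13.33, Q3=10.67; dissipated=15.625
Op 2: GROUND 1: Q1=0; energy lost=17.778
Op 3: GROUND 1: Q1=0; energy lost=0.000
Op 4: CLOSE 2-1: Q_total=17.00, C_total=8.00, V=2.12; Q2=6.38, Q1=10.62; dissipated=30.104
Op 5: CLOSE 3-1: Q_total=21.29, C_total=9.00, V=2.37; Q3=9.46, Q1=11.83; dissipated=0.326
Final charges: Q1=11.83, Q2=6.38, Q3=9.46

Answer: 11.83 μC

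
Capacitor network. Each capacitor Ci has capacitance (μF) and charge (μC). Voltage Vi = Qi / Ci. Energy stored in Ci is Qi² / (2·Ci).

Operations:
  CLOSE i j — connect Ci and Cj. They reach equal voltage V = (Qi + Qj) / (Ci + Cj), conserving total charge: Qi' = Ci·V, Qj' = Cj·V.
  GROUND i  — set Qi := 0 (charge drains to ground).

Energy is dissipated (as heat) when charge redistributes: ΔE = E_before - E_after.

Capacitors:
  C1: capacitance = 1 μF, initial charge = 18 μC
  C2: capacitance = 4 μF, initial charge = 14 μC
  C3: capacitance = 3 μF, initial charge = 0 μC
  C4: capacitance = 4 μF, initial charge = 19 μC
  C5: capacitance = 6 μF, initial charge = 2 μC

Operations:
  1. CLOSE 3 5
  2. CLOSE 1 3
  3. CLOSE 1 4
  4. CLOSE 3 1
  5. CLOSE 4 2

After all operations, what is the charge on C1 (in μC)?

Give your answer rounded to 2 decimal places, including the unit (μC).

Initial: C1(1μF, Q=18μC, V=18.00V), C2(4μF, Q=14μC, V=3.50V), C3(3μF, Q=0μC, V=0.00V), C4(4μF, Q=19μC, V=4.75V), C5(6μF, Q=2μC, V=0.33V)
Op 1: CLOSE 3-5: Q_total=2.00, C_total=9.00, V=0.22; Q3=0.67, Q5=1.33; dissipated=0.111
Op 2: CLOSE 1-3: Q_total=18.67, C_total=4.00, V=4.67; Q1=4.67, Q3=14.00; dissipated=118.519
Op 3: CLOSE 1-4: Q_total=23.67, C_total=5.00, V=4.73; Q1=4.73, Q4=18.93; dissipated=0.003
Op 4: CLOSE 3-1: Q_total=18.73, C_total=4.00, V=4.68; Q3=14.05, Q1=4.68; dissipated=0.002
Op 5: CLOSE 4-2: Q_total=32.93, C_total=8.00, V=4.12; Q4=16.47, Q2=16.47; dissipated=1.521
Final charges: Q1=4.68, Q2=16.47, Q3=14.05, Q4=16.47, Q5=1.33

Answer: 4.68 μC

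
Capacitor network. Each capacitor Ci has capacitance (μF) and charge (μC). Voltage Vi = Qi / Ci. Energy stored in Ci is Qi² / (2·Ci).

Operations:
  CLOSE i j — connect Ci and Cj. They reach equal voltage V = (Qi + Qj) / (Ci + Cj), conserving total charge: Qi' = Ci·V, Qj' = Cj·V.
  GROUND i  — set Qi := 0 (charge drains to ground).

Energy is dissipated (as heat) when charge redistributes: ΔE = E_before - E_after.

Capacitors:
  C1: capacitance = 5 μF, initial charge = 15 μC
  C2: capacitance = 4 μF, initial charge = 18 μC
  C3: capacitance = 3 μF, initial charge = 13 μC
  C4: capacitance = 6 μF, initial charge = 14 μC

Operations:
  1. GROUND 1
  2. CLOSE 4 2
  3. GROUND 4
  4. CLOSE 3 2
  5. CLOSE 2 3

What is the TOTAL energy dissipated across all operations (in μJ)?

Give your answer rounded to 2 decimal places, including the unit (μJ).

Initial: C1(5μF, Q=15μC, V=3.00V), C2(4μF, Q=18μC, V=4.50V), C3(3μF, Q=13μC, V=4.33V), C4(6μF, Q=14μC, V=2.33V)
Op 1: GROUND 1: Q1=0; energy lost=22.500
Op 2: CLOSE 4-2: Q_total=32.00, C_total=10.00, V=3.20; Q4=19.20, Q2=12.80; dissipated=5.633
Op 3: GROUND 4: Q4=0; energy lost=30.720
Op 4: CLOSE 3-2: Q_total=25.80, C_total=7.00, V=3.69; Q3=11.06, Q2=14.74; dissipated=1.101
Op 5: CLOSE 2-3: Q_total=25.80, C_total=7.00, V=3.69; Q2=14.74, Q3=11.06; dissipated=0.000
Total dissipated: 59.954 μJ

Answer: 59.95 μJ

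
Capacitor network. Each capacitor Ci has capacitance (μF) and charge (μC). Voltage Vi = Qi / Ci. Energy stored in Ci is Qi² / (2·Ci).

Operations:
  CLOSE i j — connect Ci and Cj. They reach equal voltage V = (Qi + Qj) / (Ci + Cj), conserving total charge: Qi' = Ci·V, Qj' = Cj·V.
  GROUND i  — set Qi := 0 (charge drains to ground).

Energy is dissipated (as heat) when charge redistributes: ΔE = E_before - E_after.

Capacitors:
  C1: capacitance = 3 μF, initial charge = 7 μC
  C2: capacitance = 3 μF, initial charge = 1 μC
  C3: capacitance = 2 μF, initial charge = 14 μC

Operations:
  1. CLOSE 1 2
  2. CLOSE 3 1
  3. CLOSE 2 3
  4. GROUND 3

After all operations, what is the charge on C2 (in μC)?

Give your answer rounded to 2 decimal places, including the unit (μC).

Initial: C1(3μF, Q=7μC, V=2.33V), C2(3μF, Q=1μC, V=0.33V), C3(2μF, Q=14μC, V=7.00V)
Op 1: CLOSE 1-2: Q_total=8.00, C_total=6.00, V=1.33; Q1=4.00, Q2=4.00; dissipated=3.000
Op 2: CLOSE 3-1: Q_total=18.00, C_total=5.00, V=3.60; Q3=7.20, Q1=10.80; dissipated=19.267
Op 3: CLOSE 2-3: Q_total=11.20, C_total=5.00, V=2.24; Q2=6.72, Q3=4.48; dissipated=3.083
Op 4: GROUND 3: Q3=0; energy lost=5.018
Final charges: Q1=10.80, Q2=6.72, Q3=0.00

Answer: 6.72 μC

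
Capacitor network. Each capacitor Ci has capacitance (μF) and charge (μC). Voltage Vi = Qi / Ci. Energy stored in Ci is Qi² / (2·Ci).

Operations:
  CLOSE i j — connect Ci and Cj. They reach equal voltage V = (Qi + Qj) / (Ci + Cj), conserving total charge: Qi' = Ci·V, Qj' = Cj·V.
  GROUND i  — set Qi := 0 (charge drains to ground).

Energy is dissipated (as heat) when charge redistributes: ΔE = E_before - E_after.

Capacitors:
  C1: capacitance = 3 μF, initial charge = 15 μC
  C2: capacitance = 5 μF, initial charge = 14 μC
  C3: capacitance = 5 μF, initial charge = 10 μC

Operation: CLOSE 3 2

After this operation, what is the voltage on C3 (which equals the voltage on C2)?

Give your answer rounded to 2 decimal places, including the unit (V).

Initial: C1(3μF, Q=15μC, V=5.00V), C2(5μF, Q=14μC, V=2.80V), C3(5μF, Q=10μC, V=2.00V)
Op 1: CLOSE 3-2: Q_total=24.00, C_total=10.00, V=2.40; Q3=12.00, Q2=12.00; dissipated=0.800

Answer: 2.40 V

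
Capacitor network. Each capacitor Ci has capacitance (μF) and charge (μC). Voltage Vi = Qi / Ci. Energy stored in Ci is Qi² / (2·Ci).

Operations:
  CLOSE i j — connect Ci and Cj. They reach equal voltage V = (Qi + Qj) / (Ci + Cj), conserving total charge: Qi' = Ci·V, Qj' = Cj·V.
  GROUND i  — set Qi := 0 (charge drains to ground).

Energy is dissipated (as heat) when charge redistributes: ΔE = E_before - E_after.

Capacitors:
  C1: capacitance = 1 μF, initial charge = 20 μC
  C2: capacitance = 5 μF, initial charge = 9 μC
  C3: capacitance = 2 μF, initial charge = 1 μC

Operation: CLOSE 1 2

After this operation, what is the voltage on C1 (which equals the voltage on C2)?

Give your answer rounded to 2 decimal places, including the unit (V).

Answer: 4.83 V

Derivation:
Initial: C1(1μF, Q=20μC, V=20.00V), C2(5μF, Q=9μC, V=1.80V), C3(2μF, Q=1μC, V=0.50V)
Op 1: CLOSE 1-2: Q_total=29.00, C_total=6.00, V=4.83; Q1=4.83, Q2=24.17; dissipated=138.017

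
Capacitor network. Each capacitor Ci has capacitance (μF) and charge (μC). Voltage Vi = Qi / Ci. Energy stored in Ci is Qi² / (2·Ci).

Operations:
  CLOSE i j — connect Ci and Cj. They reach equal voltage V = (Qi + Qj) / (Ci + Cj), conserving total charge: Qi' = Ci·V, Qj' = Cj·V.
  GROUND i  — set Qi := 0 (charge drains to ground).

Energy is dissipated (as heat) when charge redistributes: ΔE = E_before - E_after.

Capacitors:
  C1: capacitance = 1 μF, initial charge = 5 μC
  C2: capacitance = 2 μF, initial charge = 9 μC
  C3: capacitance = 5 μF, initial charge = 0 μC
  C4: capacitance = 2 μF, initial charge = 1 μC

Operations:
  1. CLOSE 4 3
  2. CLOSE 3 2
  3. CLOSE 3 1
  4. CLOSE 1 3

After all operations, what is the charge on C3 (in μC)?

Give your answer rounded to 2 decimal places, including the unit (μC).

Answer: 9.95 μC

Derivation:
Initial: C1(1μF, Q=5μC, V=5.00V), C2(2μF, Q=9μC, V=4.50V), C3(5μF, Q=0μC, V=0.00V), C4(2μF, Q=1μC, V=0.50V)
Op 1: CLOSE 4-3: Q_total=1.00, C_total=7.00, V=0.14; Q4=0.29, Q3=0.71; dissipated=0.179
Op 2: CLOSE 3-2: Q_total=9.71, C_total=7.00, V=1.39; Q3=6.94, Q2=2.78; dissipated=13.560
Op 3: CLOSE 3-1: Q_total=11.94, C_total=6.00, V=1.99; Q3=9.95, Q1=1.99; dissipated=5.437
Op 4: CLOSE 1-3: Q_total=11.94, C_total=6.00, V=1.99; Q1=1.99, Q3=9.95; dissipated=0.000
Final charges: Q1=1.99, Q2=2.78, Q3=9.95, Q4=0.29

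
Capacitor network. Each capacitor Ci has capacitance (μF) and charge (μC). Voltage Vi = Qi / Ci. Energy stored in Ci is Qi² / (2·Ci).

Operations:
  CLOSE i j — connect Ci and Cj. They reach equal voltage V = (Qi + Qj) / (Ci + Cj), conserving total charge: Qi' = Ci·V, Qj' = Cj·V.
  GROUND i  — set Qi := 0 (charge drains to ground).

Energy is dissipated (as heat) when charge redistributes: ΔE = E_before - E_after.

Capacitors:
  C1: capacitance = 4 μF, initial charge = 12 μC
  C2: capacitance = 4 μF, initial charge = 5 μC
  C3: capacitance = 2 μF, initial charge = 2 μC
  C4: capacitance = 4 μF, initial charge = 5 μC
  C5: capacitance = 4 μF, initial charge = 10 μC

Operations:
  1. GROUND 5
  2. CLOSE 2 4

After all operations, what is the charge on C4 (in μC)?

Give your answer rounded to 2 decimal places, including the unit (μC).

Answer: 5.00 μC

Derivation:
Initial: C1(4μF, Q=12μC, V=3.00V), C2(4μF, Q=5μC, V=1.25V), C3(2μF, Q=2μC, V=1.00V), C4(4μF, Q=5μC, V=1.25V), C5(4μF, Q=10μC, V=2.50V)
Op 1: GROUND 5: Q5=0; energy lost=12.500
Op 2: CLOSE 2-4: Q_total=10.00, C_total=8.00, V=1.25; Q2=5.00, Q4=5.00; dissipated=0.000
Final charges: Q1=12.00, Q2=5.00, Q3=2.00, Q4=5.00, Q5=0.00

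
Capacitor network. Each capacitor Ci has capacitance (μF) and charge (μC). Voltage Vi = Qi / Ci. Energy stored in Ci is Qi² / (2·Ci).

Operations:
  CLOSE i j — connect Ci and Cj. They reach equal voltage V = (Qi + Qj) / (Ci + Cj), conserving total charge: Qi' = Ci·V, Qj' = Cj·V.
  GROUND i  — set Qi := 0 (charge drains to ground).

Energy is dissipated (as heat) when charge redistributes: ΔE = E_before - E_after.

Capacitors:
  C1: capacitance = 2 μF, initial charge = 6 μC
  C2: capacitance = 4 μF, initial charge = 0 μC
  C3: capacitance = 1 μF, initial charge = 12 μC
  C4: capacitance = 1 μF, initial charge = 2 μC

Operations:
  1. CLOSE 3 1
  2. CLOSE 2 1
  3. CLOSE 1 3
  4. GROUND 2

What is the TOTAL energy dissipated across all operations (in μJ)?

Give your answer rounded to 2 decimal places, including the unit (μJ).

Initial: C1(2μF, Q=6μC, V=3.00V), C2(4μF, Q=0μC, V=0.00V), C3(1μF, Q=12μC, V=12.00V), C4(1μF, Q=2μC, V=2.00V)
Op 1: CLOSE 3-1: Q_total=18.00, C_total=3.00, V=6.00; Q3=6.00, Q1=12.00; dissipated=27.000
Op 2: CLOSE 2-1: Q_total=12.00, C_total=6.00, V=2.00; Q2=8.00, Q1=4.00; dissipated=24.000
Op 3: CLOSE 1-3: Q_total=10.00, C_total=3.00, V=3.33; Q1=6.67, Q3=3.33; dissipated=5.333
Op 4: GROUND 2: Q2=0; energy lost=8.000
Total dissipated: 64.333 μJ

Answer: 64.33 μJ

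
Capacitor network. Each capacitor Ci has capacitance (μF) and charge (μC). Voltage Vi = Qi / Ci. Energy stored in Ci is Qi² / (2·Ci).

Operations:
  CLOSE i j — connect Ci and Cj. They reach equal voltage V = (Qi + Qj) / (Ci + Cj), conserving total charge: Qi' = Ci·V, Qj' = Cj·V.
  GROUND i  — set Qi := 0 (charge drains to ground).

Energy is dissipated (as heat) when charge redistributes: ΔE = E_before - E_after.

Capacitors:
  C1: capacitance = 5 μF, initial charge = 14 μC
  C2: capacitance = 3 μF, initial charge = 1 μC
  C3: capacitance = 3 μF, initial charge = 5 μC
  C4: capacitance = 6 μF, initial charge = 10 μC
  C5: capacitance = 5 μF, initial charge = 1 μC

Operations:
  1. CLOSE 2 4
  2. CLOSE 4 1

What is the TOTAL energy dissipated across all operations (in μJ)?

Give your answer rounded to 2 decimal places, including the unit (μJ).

Answer: 5.17 μJ

Derivation:
Initial: C1(5μF, Q=14μC, V=2.80V), C2(3μF, Q=1μC, V=0.33V), C3(3μF, Q=5μC, V=1.67V), C4(6μF, Q=10μC, V=1.67V), C5(5μF, Q=1μC, V=0.20V)
Op 1: CLOSE 2-4: Q_total=11.00, C_total=9.00, V=1.22; Q2=3.67, Q4=7.33; dissipated=1.778
Op 2: CLOSE 4-1: Q_total=21.33, C_total=11.00, V=1.94; Q4=11.64, Q1=9.70; dissipated=3.395
Total dissipated: 5.172 μJ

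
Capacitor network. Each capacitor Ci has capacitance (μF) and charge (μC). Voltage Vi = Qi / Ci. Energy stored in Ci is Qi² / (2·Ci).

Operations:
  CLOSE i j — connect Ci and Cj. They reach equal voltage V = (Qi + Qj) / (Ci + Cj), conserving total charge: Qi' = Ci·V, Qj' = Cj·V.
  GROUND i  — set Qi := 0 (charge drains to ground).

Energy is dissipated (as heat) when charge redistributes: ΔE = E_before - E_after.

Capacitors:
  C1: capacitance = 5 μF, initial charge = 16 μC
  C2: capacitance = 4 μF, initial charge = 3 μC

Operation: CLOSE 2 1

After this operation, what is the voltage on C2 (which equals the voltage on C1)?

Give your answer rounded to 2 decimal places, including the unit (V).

Answer: 2.11 V

Derivation:
Initial: C1(5μF, Q=16μC, V=3.20V), C2(4μF, Q=3μC, V=0.75V)
Op 1: CLOSE 2-1: Q_total=19.00, C_total=9.00, V=2.11; Q2=8.44, Q1=10.56; dissipated=6.669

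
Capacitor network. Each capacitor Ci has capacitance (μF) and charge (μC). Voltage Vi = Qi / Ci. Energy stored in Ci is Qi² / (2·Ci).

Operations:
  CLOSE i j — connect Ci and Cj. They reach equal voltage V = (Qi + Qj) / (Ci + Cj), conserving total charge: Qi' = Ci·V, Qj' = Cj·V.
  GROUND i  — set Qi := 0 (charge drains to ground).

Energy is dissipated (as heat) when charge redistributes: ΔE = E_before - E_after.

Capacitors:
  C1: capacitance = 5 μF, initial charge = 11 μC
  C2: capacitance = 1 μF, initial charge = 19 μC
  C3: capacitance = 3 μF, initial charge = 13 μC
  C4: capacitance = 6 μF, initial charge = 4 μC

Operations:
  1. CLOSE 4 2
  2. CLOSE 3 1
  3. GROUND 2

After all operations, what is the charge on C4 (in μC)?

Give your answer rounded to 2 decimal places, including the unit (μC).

Initial: C1(5μF, Q=11μC, V=2.20V), C2(1μF, Q=19μC, V=19.00V), C3(3μF, Q=13μC, V=4.33V), C4(6μF, Q=4μC, V=0.67V)
Op 1: CLOSE 4-2: Q_total=23.00, C_total=7.00, V=3.29; Q4=19.71, Q2=3.29; dissipated=144.048
Op 2: CLOSE 3-1: Q_total=24.00, C_total=8.00, V=3.00; Q3=9.00, Q1=15.00; dissipated=4.267
Op 3: GROUND 2: Q2=0; energy lost=5.398
Final charges: Q1=15.00, Q2=0.00, Q3=9.00, Q4=19.71

Answer: 19.71 μC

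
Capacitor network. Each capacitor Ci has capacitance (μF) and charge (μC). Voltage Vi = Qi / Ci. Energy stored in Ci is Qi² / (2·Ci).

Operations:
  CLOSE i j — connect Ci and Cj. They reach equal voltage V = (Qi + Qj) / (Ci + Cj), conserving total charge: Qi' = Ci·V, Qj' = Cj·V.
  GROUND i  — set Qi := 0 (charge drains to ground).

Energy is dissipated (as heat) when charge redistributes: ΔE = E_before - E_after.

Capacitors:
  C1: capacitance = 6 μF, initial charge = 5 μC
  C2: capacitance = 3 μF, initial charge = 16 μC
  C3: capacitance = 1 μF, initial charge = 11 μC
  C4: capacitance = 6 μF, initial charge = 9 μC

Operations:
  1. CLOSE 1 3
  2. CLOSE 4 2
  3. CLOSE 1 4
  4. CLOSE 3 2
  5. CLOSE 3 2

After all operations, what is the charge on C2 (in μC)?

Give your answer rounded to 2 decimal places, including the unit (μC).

Initial: C1(6μF, Q=5μC, V=0.83V), C2(3μF, Q=16μC, V=5.33V), C3(1μF, Q=11μC, V=11.00V), C4(6μF, Q=9μC, V=1.50V)
Op 1: CLOSE 1-3: Q_total=16.00, C_total=7.00, V=2.29; Q1=13.71, Q3=2.29; dissipated=44.298
Op 2: CLOSE 4-2: Q_total=25.00, C_total=9.00, V=2.78; Q4=16.67, Q2=8.33; dissipated=14.694
Op 3: CLOSE 1-4: Q_total=30.38, C_total=12.00, V=2.53; Q1=15.19, Q4=15.19; dissipated=0.363
Op 4: CLOSE 3-2: Q_total=10.62, C_total=4.00, V=2.65; Q3=2.65, Q2=7.96; dissipated=0.091
Op 5: CLOSE 3-2: Q_total=10.62, C_total=4.00, V=2.65; Q3=2.65, Q2=7.96; dissipated=0.000
Final charges: Q1=15.19, Q2=7.96, Q3=2.65, Q4=15.19

Answer: 7.96 μC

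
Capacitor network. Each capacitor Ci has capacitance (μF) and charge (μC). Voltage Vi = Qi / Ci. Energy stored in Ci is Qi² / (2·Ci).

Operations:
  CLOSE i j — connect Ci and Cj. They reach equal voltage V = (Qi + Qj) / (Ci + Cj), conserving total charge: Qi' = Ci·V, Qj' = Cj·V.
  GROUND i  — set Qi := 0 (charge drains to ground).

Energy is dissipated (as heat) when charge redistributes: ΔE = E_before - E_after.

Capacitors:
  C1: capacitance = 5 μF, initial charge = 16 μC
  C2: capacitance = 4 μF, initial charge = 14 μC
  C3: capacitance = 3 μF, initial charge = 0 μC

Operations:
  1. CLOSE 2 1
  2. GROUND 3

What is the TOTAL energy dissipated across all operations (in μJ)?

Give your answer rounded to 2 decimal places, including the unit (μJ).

Initial: C1(5μF, Q=16μC, V=3.20V), C2(4μF, Q=14μC, V=3.50V), C3(3μF, Q=0μC, V=0.00V)
Op 1: CLOSE 2-1: Q_total=30.00, C_total=9.00, V=3.33; Q2=13.33, Q1=16.67; dissipated=0.100
Op 2: GROUND 3: Q3=0; energy lost=0.000
Total dissipated: 0.100 μJ

Answer: 0.10 μJ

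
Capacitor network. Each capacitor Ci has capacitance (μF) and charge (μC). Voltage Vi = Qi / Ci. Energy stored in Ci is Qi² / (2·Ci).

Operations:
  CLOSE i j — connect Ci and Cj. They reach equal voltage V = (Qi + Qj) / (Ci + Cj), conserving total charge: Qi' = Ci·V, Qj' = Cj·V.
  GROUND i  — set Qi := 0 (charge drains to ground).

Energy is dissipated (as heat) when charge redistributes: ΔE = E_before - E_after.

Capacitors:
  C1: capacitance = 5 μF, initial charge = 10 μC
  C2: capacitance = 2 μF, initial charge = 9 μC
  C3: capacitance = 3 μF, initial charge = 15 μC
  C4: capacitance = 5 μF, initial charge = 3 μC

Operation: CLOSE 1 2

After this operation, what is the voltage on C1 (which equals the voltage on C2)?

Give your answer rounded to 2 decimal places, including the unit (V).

Initial: C1(5μF, Q=10μC, V=2.00V), C2(2μF, Q=9μC, V=4.50V), C3(3μF, Q=15μC, V=5.00V), C4(5μF, Q=3μC, V=0.60V)
Op 1: CLOSE 1-2: Q_total=19.00, C_total=7.00, V=2.71; Q1=13.57, Q2=5.43; dissipated=4.464

Answer: 2.71 V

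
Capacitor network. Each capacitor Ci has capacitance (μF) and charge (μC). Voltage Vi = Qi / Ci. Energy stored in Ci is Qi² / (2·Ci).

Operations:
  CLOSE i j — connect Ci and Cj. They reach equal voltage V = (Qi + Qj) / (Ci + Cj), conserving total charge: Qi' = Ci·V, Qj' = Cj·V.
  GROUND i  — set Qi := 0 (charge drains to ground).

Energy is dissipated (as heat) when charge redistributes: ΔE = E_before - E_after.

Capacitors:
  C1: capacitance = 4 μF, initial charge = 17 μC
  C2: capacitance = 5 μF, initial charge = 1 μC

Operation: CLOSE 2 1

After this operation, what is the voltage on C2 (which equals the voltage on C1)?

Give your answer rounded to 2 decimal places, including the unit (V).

Initial: C1(4μF, Q=17μC, V=4.25V), C2(5μF, Q=1μC, V=0.20V)
Op 1: CLOSE 2-1: Q_total=18.00, C_total=9.00, V=2.00; Q2=10.00, Q1=8.00; dissipated=18.225

Answer: 2.00 V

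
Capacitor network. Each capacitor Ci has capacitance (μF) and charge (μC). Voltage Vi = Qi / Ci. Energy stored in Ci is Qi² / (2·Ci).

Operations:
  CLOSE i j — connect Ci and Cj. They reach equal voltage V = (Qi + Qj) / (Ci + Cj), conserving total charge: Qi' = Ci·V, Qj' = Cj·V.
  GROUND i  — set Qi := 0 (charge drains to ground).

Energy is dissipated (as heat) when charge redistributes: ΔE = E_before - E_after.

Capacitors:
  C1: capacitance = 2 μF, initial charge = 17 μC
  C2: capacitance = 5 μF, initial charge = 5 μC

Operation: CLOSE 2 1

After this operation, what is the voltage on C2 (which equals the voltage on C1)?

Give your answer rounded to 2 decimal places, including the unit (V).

Answer: 3.14 V

Derivation:
Initial: C1(2μF, Q=17μC, V=8.50V), C2(5μF, Q=5μC, V=1.00V)
Op 1: CLOSE 2-1: Q_total=22.00, C_total=7.00, V=3.14; Q2=15.71, Q1=6.29; dissipated=40.179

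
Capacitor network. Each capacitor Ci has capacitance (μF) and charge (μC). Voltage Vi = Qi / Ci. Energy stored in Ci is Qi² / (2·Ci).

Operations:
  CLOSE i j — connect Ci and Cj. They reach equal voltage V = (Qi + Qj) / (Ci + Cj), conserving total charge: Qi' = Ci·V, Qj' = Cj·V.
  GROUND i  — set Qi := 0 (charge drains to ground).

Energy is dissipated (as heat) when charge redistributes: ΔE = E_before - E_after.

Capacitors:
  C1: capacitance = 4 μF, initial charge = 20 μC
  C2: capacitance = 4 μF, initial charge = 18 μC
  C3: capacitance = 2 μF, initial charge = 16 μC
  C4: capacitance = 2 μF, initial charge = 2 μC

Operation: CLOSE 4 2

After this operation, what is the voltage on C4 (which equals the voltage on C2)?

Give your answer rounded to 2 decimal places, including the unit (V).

Answer: 3.33 V

Derivation:
Initial: C1(4μF, Q=20μC, V=5.00V), C2(4μF, Q=18μC, V=4.50V), C3(2μF, Q=16μC, V=8.00V), C4(2μF, Q=2μC, V=1.00V)
Op 1: CLOSE 4-2: Q_total=20.00, C_total=6.00, V=3.33; Q4=6.67, Q2=13.33; dissipated=8.167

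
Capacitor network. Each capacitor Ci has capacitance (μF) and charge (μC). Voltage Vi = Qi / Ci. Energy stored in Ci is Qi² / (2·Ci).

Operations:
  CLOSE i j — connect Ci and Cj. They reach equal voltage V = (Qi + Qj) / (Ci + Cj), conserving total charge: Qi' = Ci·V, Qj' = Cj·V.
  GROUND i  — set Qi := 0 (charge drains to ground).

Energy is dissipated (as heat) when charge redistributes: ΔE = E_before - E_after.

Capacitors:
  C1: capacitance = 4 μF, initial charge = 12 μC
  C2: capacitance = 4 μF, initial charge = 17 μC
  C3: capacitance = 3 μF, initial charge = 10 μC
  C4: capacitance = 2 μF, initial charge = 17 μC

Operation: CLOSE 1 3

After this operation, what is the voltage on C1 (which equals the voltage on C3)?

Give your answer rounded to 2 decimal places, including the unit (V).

Answer: 3.14 V

Derivation:
Initial: C1(4μF, Q=12μC, V=3.00V), C2(4μF, Q=17μC, V=4.25V), C3(3μF, Q=10μC, V=3.33V), C4(2μF, Q=17μC, V=8.50V)
Op 1: CLOSE 1-3: Q_total=22.00, C_total=7.00, V=3.14; Q1=12.57, Q3=9.43; dissipated=0.095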